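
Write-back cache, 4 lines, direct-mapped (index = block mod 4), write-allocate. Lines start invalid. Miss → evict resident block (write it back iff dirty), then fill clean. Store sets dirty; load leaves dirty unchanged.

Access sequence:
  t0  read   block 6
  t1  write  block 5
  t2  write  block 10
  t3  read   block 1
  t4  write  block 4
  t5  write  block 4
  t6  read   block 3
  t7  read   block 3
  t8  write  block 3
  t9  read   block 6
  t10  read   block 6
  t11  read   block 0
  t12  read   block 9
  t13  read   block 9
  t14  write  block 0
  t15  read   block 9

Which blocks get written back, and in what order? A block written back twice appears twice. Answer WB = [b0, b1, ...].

WB = [5, 10, 4]

  0 | R B6 → L2 miss [-]
  1 | W B5 → L1 miss [D]
  2 | W B10 → L2 miss [D]
  3 | R B1 → L1 miss wb→B5 [-]
  4 | W B4 → L0 miss [D]
  5 | W B4 → L0 hit [D]
  6 | R B3 → L3 miss [-]
  7 | R B3 → L3 hit [-]
  8 | W B3 → L3 hit [D]
  9 | R B6 → L2 miss wb→B10 [-]
  10 | R B6 → L2 hit [-]
  11 | R B0 → L0 miss wb→B4 [-]
  12 | R B9 → L1 miss [-]
  13 | R B9 → L1 hit [-]
  14 | W B0 → L0 hit [D]
  15 | R B9 → L1 hit [-]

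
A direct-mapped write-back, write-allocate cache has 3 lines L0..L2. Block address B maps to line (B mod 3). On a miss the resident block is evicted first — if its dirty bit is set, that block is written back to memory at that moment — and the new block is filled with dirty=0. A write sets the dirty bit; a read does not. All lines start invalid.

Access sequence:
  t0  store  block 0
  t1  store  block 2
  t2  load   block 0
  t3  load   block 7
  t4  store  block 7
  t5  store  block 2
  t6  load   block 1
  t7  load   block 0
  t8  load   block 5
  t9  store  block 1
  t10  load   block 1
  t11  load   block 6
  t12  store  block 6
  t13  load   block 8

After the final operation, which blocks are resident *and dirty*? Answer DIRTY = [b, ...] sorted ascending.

DIRTY = [1, 6]

0: W B0 → L0 miss [D]
1: W B2 → L2 miss [D]
2: R B0 → L0 hit [D]
3: R B7 → L1 miss [-]
4: W B7 → L1 hit [D]
5: W B2 → L2 hit [D]
6: R B1 → L1 miss wb→B7 [-]
7: R B0 → L0 hit [D]
8: R B5 → L2 miss wb→B2 [-]
9: W B1 → L1 hit [D]
10: R B1 → L1 hit [D]
11: R B6 → L0 miss wb→B0 [-]
12: W B6 → L0 hit [D]
13: R B8 → L2 miss [-]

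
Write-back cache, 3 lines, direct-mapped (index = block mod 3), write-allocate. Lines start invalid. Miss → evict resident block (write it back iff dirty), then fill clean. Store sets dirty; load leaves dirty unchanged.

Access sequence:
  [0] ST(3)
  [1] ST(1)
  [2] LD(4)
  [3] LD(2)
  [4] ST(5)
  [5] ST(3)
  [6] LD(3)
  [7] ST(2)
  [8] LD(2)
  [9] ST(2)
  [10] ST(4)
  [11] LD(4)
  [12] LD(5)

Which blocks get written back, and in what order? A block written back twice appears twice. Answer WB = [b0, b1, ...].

WB = [1, 5, 2]

0: W B3 -> L0 miss  d=D]
1: W B1 -> L1 miss  d=D]
2: R B4 -> L1 miss wb->B1  d=-]
3: R B2 -> L2 miss  d=-]
4: W B5 -> L2 miss  d=D]
5: W B3 -> L0 hit  d=D]
6: R B3 -> L0 hit  d=D]
7: W B2 -> L2 miss wb->B5  d=D]
8: R B2 -> L2 hit  d=D]
9: W B2 -> L2 hit  d=D]
10: W B4 -> L1 hit  d=D]
11: R B4 -> L1 hit  d=D]
12: R B5 -> L2 miss wb->B2  d=-]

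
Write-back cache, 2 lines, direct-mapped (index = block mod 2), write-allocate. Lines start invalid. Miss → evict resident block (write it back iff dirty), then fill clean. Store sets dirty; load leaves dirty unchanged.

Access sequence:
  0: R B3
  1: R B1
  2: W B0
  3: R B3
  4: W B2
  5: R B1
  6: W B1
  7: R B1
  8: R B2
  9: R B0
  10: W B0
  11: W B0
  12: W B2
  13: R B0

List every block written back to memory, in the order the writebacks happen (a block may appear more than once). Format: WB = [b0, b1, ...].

WB = [0, 2, 0, 2]

  0 | R B3 → L1 miss [-]
  1 | R B1 → L1 miss [-]
  2 | W B0 → L0 miss [D]
  3 | R B3 → L1 miss [-]
  4 | W B2 → L0 miss wb→B0 [D]
  5 | R B1 → L1 miss [-]
  6 | W B1 → L1 hit [D]
  7 | R B1 → L1 hit [D]
  8 | R B2 → L0 hit [D]
  9 | R B0 → L0 miss wb→B2 [-]
  10 | W B0 → L0 hit [D]
  11 | W B0 → L0 hit [D]
  12 | W B2 → L0 miss wb→B0 [D]
  13 | R B0 → L0 miss wb→B2 [-]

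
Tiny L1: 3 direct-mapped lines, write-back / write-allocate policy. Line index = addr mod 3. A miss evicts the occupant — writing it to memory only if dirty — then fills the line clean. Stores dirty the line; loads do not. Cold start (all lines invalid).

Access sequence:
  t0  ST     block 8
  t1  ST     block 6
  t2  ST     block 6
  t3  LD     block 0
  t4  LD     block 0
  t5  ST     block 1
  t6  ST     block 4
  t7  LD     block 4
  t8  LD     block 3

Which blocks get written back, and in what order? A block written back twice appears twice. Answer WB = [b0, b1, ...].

0: W B8 -> L2 miss  d=D]
1: W B6 -> L0 miss  d=D]
2: W B6 -> L0 hit  d=D]
3: R B0 -> L0 miss wb->B6  d=-]
4: R B0 -> L0 hit  d=-]
5: W B1 -> L1 miss  d=D]
6: W B4 -> L1 miss wb->B1  d=D]
7: R B4 -> L1 hit  d=D]
8: R B3 -> L0 miss  d=-]

WB = [6, 1]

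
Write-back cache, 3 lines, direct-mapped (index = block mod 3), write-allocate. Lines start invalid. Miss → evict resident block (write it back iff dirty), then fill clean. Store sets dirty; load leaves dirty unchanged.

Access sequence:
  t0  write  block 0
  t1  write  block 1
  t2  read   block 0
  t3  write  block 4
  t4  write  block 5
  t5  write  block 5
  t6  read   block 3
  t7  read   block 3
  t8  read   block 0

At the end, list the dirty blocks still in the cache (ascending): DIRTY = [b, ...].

0: W B0 → L0 miss [D]
1: W B1 → L1 miss [D]
2: R B0 → L0 hit [D]
3: W B4 → L1 miss wb→B1 [D]
4: W B5 → L2 miss [D]
5: W B5 → L2 hit [D]
6: R B3 → L0 miss wb→B0 [-]
7: R B3 → L0 hit [-]
8: R B0 → L0 miss [-]

DIRTY = [4, 5]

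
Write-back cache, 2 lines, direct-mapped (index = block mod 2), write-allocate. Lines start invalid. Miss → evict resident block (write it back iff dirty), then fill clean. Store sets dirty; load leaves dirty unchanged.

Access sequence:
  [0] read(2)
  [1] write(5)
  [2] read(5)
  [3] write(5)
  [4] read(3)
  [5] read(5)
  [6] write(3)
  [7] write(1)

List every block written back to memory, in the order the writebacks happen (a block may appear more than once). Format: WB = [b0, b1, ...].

WB = [5, 3]

  0 | R B2 → L0 miss [-]
  1 | W B5 → L1 miss [D]
  2 | R B5 → L1 hit [D]
  3 | W B5 → L1 hit [D]
  4 | R B3 → L1 miss wb→B5 [-]
  5 | R B5 → L1 miss [-]
  6 | W B3 → L1 miss [D]
  7 | W B1 → L1 miss wb→B3 [D]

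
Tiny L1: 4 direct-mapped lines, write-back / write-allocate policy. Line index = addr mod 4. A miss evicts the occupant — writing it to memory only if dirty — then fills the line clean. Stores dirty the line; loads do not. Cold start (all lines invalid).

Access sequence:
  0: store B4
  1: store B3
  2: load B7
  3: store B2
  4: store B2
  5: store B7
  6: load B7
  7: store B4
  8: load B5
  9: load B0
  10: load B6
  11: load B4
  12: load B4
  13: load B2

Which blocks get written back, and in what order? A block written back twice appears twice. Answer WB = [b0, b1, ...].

0: W B4 -> L0 miss  d=D]
1: W B3 -> L3 miss  d=D]
2: R B7 -> L3 miss wb->B3  d=-]
3: W B2 -> L2 miss  d=D]
4: W B2 -> L2 hit  d=D]
5: W B7 -> L3 hit  d=D]
6: R B7 -> L3 hit  d=D]
7: W B4 -> L0 hit  d=D]
8: R B5 -> L1 miss  d=-]
9: R B0 -> L0 miss wb->B4  d=-]
10: R B6 -> L2 miss wb->B2  d=-]
11: R B4 -> L0 miss  d=-]
12: R B4 -> L0 hit  d=-]
13: R B2 -> L2 miss  d=-]

WB = [3, 4, 2]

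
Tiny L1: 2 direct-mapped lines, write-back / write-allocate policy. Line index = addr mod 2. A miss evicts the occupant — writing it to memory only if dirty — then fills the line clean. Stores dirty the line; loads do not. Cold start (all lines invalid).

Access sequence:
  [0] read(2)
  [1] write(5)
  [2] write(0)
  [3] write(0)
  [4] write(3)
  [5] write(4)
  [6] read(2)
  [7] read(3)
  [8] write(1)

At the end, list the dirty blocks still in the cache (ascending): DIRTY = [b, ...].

DIRTY = [1]

0: R B2 → L0 miss [-]
1: W B5 → L1 miss [D]
2: W B0 → L0 miss [D]
3: W B0 → L0 hit [D]
4: W B3 → L1 miss wb→B5 [D]
5: W B4 → L0 miss wb→B0 [D]
6: R B2 → L0 miss wb→B4 [-]
7: R B3 → L1 hit [D]
8: W B1 → L1 miss wb→B3 [D]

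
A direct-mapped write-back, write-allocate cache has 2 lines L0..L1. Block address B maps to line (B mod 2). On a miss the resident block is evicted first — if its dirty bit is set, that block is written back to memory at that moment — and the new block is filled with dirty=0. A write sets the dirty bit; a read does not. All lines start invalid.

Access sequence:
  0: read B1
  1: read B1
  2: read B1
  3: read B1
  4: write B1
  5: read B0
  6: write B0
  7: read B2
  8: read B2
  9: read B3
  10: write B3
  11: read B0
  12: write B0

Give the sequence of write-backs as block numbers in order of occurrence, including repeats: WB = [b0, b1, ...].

0: R B1 → L1 miss [-]
1: R B1 → L1 hit [-]
2: R B1 → L1 hit [-]
3: R B1 → L1 hit [-]
4: W B1 → L1 hit [D]
5: R B0 → L0 miss [-]
6: W B0 → L0 hit [D]
7: R B2 → L0 miss wb→B0 [-]
8: R B2 → L0 hit [-]
9: R B3 → L1 miss wb→B1 [-]
10: W B3 → L1 hit [D]
11: R B0 → L0 miss [-]
12: W B0 → L0 hit [D]

WB = [0, 1]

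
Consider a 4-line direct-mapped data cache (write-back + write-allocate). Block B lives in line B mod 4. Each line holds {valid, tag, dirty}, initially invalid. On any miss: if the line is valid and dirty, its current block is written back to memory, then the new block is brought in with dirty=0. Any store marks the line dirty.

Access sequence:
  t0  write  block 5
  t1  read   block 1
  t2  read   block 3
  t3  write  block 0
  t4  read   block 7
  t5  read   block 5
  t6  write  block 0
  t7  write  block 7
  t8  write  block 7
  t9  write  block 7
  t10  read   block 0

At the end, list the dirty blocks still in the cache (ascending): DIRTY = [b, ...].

0: W B5 -> L1 miss  d=D]
1: R B1 -> L1 miss wb->B5  d=-]
2: R B3 -> L3 miss  d=-]
3: W B0 -> L0 miss  d=D]
4: R B7 -> L3 miss  d=-]
5: R B5 -> L1 miss  d=-]
6: W B0 -> L0 hit  d=D]
7: W B7 -> L3 hit  d=D]
8: W B7 -> L3 hit  d=D]
9: W B7 -> L3 hit  d=D]
10: R B0 -> L0 hit  d=D]

DIRTY = [0, 7]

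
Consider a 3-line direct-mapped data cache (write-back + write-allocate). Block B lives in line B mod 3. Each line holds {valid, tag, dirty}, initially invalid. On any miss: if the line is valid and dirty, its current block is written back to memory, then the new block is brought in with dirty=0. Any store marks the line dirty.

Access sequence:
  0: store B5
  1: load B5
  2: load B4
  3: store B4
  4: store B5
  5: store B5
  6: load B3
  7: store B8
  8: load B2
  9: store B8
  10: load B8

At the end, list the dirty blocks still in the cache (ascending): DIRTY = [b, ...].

0: W B5 → L2 miss [D]
1: R B5 → L2 hit [D]
2: R B4 → L1 miss [-]
3: W B4 → L1 hit [D]
4: W B5 → L2 hit [D]
5: W B5 → L2 hit [D]
6: R B3 → L0 miss [-]
7: W B8 → L2 miss wb→B5 [D]
8: R B2 → L2 miss wb→B8 [-]
9: W B8 → L2 miss [D]
10: R B8 → L2 hit [D]

DIRTY = [4, 8]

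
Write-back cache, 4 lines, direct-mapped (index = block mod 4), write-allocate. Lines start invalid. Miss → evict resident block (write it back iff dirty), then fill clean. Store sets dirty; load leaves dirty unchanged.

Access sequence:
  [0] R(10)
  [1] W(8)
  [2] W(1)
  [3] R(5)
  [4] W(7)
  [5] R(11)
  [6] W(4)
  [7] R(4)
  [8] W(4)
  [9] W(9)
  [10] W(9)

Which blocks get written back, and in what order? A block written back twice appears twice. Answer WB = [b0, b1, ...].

WB = [1, 7, 8]

0: R B10 → L2 miss [-]
1: W B8 → L0 miss [D]
2: W B1 → L1 miss [D]
3: R B5 → L1 miss wb→B1 [-]
4: W B7 → L3 miss [D]
5: R B11 → L3 miss wb→B7 [-]
6: W B4 → L0 miss wb→B8 [D]
7: R B4 → L0 hit [D]
8: W B4 → L0 hit [D]
9: W B9 → L1 miss [D]
10: W B9 → L1 hit [D]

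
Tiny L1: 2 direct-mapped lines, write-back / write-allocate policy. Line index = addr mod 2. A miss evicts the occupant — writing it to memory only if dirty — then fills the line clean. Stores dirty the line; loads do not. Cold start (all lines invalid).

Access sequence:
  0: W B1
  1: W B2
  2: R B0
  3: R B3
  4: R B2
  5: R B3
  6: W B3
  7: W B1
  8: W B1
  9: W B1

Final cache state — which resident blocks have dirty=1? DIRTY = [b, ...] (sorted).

0: W B1 → L1 miss [D]
1: W B2 → L0 miss [D]
2: R B0 → L0 miss wb→B2 [-]
3: R B3 → L1 miss wb→B1 [-]
4: R B2 → L0 miss [-]
5: R B3 → L1 hit [-]
6: W B3 → L1 hit [D]
7: W B1 → L1 miss wb→B3 [D]
8: W B1 → L1 hit [D]
9: W B1 → L1 hit [D]

DIRTY = [1]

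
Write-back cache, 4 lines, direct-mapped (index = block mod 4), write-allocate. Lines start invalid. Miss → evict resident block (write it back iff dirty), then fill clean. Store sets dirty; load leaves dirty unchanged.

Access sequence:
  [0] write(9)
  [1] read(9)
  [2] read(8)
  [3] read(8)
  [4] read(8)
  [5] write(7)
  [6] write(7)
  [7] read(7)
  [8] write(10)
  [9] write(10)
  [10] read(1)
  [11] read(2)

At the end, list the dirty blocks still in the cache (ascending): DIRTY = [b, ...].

DIRTY = [7]

0: W B9 → L1 miss [D]
1: R B9 → L1 hit [D]
2: R B8 → L0 miss [-]
3: R B8 → L0 hit [-]
4: R B8 → L0 hit [-]
5: W B7 → L3 miss [D]
6: W B7 → L3 hit [D]
7: R B7 → L3 hit [D]
8: W B10 → L2 miss [D]
9: W B10 → L2 hit [D]
10: R B1 → L1 miss wb→B9 [-]
11: R B2 → L2 miss wb→B10 [-]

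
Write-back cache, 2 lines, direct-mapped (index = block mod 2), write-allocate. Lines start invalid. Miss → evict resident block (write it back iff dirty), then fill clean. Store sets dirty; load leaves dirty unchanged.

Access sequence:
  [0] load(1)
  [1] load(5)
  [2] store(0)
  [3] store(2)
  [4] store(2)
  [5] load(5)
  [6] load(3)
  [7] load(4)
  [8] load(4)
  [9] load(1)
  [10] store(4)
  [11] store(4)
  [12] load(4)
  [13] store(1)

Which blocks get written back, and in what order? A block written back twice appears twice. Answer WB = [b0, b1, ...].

  0 | R B1 → L1 miss [-]
  1 | R B5 → L1 miss [-]
  2 | W B0 → L0 miss [D]
  3 | W B2 → L0 miss wb→B0 [D]
  4 | W B2 → L0 hit [D]
  5 | R B5 → L1 hit [-]
  6 | R B3 → L1 miss [-]
  7 | R B4 → L0 miss wb→B2 [-]
  8 | R B4 → L0 hit [-]
  9 | R B1 → L1 miss [-]
  10 | W B4 → L0 hit [D]
  11 | W B4 → L0 hit [D]
  12 | R B4 → L0 hit [D]
  13 | W B1 → L1 hit [D]

WB = [0, 2]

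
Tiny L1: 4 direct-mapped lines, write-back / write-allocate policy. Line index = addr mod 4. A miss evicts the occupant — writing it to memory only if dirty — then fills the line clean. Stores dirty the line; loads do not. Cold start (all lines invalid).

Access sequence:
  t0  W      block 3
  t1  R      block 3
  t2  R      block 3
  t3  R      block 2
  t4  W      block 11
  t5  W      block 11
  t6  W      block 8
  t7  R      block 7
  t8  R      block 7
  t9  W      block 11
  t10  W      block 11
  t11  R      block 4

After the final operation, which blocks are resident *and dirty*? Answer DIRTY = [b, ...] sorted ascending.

DIRTY = [11]

0: W B3 → L3 miss [D]
1: R B3 → L3 hit [D]
2: R B3 → L3 hit [D]
3: R B2 → L2 miss [-]
4: W B11 → L3 miss wb→B3 [D]
5: W B11 → L3 hit [D]
6: W B8 → L0 miss [D]
7: R B7 → L3 miss wb→B11 [-]
8: R B7 → L3 hit [-]
9: W B11 → L3 miss [D]
10: W B11 → L3 hit [D]
11: R B4 → L0 miss wb→B8 [-]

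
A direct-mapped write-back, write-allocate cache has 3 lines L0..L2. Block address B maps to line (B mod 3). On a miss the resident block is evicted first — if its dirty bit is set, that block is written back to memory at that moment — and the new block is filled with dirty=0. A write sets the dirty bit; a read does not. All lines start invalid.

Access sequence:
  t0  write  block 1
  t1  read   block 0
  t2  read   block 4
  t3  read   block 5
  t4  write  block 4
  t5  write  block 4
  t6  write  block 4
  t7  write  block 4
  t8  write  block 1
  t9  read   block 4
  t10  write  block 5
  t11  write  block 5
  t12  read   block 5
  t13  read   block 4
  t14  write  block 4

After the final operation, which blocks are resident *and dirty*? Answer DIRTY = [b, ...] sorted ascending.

0: W B1 → L1 miss [D]
1: R B0 → L0 miss [-]
2: R B4 → L1 miss wb→B1 [-]
3: R B5 → L2 miss [-]
4: W B4 → L1 hit [D]
5: W B4 → L1 hit [D]
6: W B4 → L1 hit [D]
7: W B4 → L1 hit [D]
8: W B1 → L1 miss wb→B4 [D]
9: R B4 → L1 miss wb→B1 [-]
10: W B5 → L2 hit [D]
11: W B5 → L2 hit [D]
12: R B5 → L2 hit [D]
13: R B4 → L1 hit [-]
14: W B4 → L1 hit [D]

DIRTY = [4, 5]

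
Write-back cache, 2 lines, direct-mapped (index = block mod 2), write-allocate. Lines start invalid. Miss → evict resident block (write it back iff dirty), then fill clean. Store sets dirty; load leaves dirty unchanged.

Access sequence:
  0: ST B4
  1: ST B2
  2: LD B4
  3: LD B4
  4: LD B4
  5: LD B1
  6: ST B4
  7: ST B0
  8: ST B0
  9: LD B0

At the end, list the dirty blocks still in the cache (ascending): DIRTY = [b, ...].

DIRTY = [0]

0: W B4 -> L0 miss  d=D]
1: W B2 -> L0 miss wb->B4  d=D]
2: R B4 -> L0 miss wb->B2  d=-]
3: R B4 -> L0 hit  d=-]
4: R B4 -> L0 hit  d=-]
5: R B1 -> L1 miss  d=-]
6: W B4 -> L0 hit  d=D]
7: W B0 -> L0 miss wb->B4  d=D]
8: W B0 -> L0 hit  d=D]
9: R B0 -> L0 hit  d=D]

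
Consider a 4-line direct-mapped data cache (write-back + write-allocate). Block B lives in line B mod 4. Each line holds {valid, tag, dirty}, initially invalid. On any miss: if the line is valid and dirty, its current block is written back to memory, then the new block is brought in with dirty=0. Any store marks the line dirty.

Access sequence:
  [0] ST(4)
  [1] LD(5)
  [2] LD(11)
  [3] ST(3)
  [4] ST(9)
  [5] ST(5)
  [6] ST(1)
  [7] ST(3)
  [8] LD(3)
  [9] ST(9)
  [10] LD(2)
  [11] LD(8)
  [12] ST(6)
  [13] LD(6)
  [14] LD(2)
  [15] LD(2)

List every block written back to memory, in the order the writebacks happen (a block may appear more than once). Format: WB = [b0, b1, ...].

WB = [9, 5, 1, 4, 6]

0: W B4 → L0 miss [D]
1: R B5 → L1 miss [-]
2: R B11 → L3 miss [-]
3: W B3 → L3 miss [D]
4: W B9 → L1 miss [D]
5: W B5 → L1 miss wb→B9 [D]
6: W B1 → L1 miss wb→B5 [D]
7: W B3 → L3 hit [D]
8: R B3 → L3 hit [D]
9: W B9 → L1 miss wb→B1 [D]
10: R B2 → L2 miss [-]
11: R B8 → L0 miss wb→B4 [-]
12: W B6 → L2 miss [D]
13: R B6 → L2 hit [D]
14: R B2 → L2 miss wb→B6 [-]
15: R B2 → L2 hit [-]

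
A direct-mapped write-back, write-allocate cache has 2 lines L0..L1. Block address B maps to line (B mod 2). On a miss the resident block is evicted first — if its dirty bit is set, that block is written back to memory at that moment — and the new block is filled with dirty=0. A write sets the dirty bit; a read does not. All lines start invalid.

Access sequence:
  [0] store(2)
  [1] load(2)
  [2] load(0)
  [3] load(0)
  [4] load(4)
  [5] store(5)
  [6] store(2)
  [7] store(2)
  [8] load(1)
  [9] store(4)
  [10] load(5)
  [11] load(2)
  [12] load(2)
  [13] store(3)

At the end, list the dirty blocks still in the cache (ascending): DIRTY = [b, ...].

DIRTY = [3]

0: W B2 → L0 miss [D]
1: R B2 → L0 hit [D]
2: R B0 → L0 miss wb→B2 [-]
3: R B0 → L0 hit [-]
4: R B4 → L0 miss [-]
5: W B5 → L1 miss [D]
6: W B2 → L0 miss [D]
7: W B2 → L0 hit [D]
8: R B1 → L1 miss wb→B5 [-]
9: W B4 → L0 miss wb→B2 [D]
10: R B5 → L1 miss [-]
11: R B2 → L0 miss wb→B4 [-]
12: R B2 → L0 hit [-]
13: W B3 → L1 miss [D]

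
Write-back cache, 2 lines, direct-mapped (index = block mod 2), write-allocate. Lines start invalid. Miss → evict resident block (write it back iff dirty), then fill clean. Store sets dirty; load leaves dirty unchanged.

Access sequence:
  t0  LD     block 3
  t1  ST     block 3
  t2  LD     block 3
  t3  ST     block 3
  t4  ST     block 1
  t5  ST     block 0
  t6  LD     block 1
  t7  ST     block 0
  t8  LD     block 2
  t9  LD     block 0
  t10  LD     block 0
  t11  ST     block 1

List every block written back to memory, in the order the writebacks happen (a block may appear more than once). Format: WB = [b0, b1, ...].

WB = [3, 0]

  0 | R B3 → L1 miss [-]
  1 | W B3 → L1 hit [D]
  2 | R B3 → L1 hit [D]
  3 | W B3 → L1 hit [D]
  4 | W B1 → L1 miss wb→B3 [D]
  5 | W B0 → L0 miss [D]
  6 | R B1 → L1 hit [D]
  7 | W B0 → L0 hit [D]
  8 | R B2 → L0 miss wb→B0 [-]
  9 | R B0 → L0 miss [-]
  10 | R B0 → L0 hit [-]
  11 | W B1 → L1 hit [D]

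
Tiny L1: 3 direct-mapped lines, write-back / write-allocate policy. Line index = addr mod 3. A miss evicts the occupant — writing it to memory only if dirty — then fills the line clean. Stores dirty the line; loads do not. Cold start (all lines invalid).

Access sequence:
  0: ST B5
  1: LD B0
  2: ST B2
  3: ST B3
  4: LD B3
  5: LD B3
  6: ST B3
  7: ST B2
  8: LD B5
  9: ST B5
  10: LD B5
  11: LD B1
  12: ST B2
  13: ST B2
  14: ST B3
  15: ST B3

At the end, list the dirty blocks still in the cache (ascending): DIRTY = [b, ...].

  0 | W B5 → L2 miss [D]
  1 | R B0 → L0 miss [-]
  2 | W B2 → L2 miss wb→B5 [D]
  3 | W B3 → L0 miss [D]
  4 | R B3 → L0 hit [D]
  5 | R B3 → L0 hit [D]
  6 | W B3 → L0 hit [D]
  7 | W B2 → L2 hit [D]
  8 | R B5 → L2 miss wb→B2 [-]
  9 | W B5 → L2 hit [D]
  10 | R B5 → L2 hit [D]
  11 | R B1 → L1 miss [-]
  12 | W B2 → L2 miss wb→B5 [D]
  13 | W B2 → L2 hit [D]
  14 | W B3 → L0 hit [D]
  15 | W B3 → L0 hit [D]

DIRTY = [2, 3]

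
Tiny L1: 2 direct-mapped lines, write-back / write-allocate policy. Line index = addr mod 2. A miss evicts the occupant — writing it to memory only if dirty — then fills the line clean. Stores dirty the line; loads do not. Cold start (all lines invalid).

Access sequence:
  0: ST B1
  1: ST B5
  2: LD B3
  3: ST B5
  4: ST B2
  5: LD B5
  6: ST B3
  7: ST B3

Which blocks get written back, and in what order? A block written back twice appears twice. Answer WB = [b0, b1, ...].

WB = [1, 5, 5]

  0 | W B1 → L1 miss [D]
  1 | W B5 → L1 miss wb→B1 [D]
  2 | R B3 → L1 miss wb→B5 [-]
  3 | W B5 → L1 miss [D]
  4 | W B2 → L0 miss [D]
  5 | R B5 → L1 hit [D]
  6 | W B3 → L1 miss wb→B5 [D]
  7 | W B3 → L1 hit [D]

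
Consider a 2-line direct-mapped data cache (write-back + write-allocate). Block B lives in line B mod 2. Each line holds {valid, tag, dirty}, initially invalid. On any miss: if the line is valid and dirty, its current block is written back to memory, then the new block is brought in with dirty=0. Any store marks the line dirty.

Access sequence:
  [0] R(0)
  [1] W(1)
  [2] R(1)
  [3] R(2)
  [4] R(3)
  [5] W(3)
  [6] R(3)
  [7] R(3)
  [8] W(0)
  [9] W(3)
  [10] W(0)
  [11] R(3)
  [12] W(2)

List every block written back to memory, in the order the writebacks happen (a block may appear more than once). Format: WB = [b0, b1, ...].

WB = [1, 0]

  0 | R B0 → L0 miss [-]
  1 | W B1 → L1 miss [D]
  2 | R B1 → L1 hit [D]
  3 | R B2 → L0 miss [-]
  4 | R B3 → L1 miss wb→B1 [-]
  5 | W B3 → L1 hit [D]
  6 | R B3 → L1 hit [D]
  7 | R B3 → L1 hit [D]
  8 | W B0 → L0 miss [D]
  9 | W B3 → L1 hit [D]
  10 | W B0 → L0 hit [D]
  11 | R B3 → L1 hit [D]
  12 | W B2 → L0 miss wb→B0 [D]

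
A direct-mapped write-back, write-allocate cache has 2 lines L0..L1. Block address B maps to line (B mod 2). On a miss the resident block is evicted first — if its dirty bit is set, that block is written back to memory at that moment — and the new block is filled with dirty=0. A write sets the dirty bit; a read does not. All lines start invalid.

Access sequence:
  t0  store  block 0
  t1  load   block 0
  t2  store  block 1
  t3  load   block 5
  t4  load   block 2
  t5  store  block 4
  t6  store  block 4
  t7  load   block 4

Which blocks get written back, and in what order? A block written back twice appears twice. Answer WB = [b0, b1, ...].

0: W B0 → L0 miss [D]
1: R B0 → L0 hit [D]
2: W B1 → L1 miss [D]
3: R B5 → L1 miss wb→B1 [-]
4: R B2 → L0 miss wb→B0 [-]
5: W B4 → L0 miss [D]
6: W B4 → L0 hit [D]
7: R B4 → L0 hit [D]

WB = [1, 0]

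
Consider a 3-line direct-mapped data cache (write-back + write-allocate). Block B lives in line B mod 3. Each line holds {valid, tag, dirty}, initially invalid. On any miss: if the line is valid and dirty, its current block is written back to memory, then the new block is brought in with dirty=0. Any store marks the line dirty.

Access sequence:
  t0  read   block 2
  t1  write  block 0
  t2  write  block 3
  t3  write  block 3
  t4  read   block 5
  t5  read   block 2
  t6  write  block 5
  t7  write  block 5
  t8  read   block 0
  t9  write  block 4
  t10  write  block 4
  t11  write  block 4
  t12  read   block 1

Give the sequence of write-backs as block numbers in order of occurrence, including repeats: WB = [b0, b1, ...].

0: R B2 -> L2 miss  d=-]
1: W B0 -> L0 miss  d=D]
2: W B3 -> L0 miss wb->B0  d=D]
3: W B3 -> L0 hit  d=D]
4: R B5 -> L2 miss  d=-]
5: R B2 -> L2 miss  d=-]
6: W B5 -> L2 miss  d=D]
7: W B5 -> L2 hit  d=D]
8: R B0 -> L0 miss wb->B3  d=-]
9: W B4 -> L1 miss  d=D]
10: W B4 -> L1 hit  d=D]
11: W B4 -> L1 hit  d=D]
12: R B1 -> L1 miss wb->B4  d=-]

WB = [0, 3, 4]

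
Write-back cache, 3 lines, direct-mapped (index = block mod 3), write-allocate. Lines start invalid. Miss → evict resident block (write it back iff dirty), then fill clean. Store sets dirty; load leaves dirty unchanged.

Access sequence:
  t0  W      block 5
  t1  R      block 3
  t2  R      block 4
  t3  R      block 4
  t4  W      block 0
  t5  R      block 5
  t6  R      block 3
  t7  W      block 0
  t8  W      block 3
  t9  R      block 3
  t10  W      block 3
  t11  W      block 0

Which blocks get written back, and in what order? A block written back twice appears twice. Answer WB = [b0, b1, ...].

WB = [0, 0, 3]

0: W B5 -> L2 miss  d=D]
1: R B3 -> L0 miss  d=-]
2: R B4 -> L1 miss  d=-]
3: R B4 -> L1 hit  d=-]
4: W B0 -> L0 miss  d=D]
5: R B5 -> L2 hit  d=D]
6: R B3 -> L0 miss wb->B0  d=-]
7: W B0 -> L0 miss  d=D]
8: W B3 -> L0 miss wb->B0  d=D]
9: R B3 -> L0 hit  d=D]
10: W B3 -> L0 hit  d=D]
11: W B0 -> L0 miss wb->B3  d=D]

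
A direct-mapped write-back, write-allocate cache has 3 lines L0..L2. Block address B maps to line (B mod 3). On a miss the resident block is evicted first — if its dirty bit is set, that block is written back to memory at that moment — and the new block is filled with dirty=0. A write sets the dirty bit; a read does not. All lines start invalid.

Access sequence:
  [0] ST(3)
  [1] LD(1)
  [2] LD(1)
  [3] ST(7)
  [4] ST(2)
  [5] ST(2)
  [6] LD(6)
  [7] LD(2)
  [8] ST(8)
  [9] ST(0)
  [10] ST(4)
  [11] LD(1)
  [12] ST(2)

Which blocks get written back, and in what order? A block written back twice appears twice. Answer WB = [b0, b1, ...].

WB = [3, 2, 7, 4, 8]

  0 | W B3 → L0 miss [D]
  1 | R B1 → L1 miss [-]
  2 | R B1 → L1 hit [-]
  3 | W B7 → L1 miss [D]
  4 | W B2 → L2 miss [D]
  5 | W B2 → L2 hit [D]
  6 | R B6 → L0 miss wb→B3 [-]
  7 | R B2 → L2 hit [D]
  8 | W B8 → L2 miss wb→B2 [D]
  9 | W B0 → L0 miss [D]
  10 | W B4 → L1 miss wb→B7 [D]
  11 | R B1 → L1 miss wb→B4 [-]
  12 | W B2 → L2 miss wb→B8 [D]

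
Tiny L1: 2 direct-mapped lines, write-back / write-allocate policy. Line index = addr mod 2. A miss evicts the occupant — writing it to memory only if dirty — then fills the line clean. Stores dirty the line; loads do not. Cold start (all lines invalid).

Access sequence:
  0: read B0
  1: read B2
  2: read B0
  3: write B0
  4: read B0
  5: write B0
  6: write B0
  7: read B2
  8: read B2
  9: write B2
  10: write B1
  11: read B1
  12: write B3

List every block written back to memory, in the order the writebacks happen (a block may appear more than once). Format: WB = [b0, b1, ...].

WB = [0, 1]

0: R B0 -> L0 miss  d=-]
1: R B2 -> L0 miss  d=-]
2: R B0 -> L0 miss  d=-]
3: W B0 -> L0 hit  d=D]
4: R B0 -> L0 hit  d=D]
5: W B0 -> L0 hit  d=D]
6: W B0 -> L0 hit  d=D]
7: R B2 -> L0 miss wb->B0  d=-]
8: R B2 -> L0 hit  d=-]
9: W B2 -> L0 hit  d=D]
10: W B1 -> L1 miss  d=D]
11: R B1 -> L1 hit  d=D]
12: W B3 -> L1 miss wb->B1  d=D]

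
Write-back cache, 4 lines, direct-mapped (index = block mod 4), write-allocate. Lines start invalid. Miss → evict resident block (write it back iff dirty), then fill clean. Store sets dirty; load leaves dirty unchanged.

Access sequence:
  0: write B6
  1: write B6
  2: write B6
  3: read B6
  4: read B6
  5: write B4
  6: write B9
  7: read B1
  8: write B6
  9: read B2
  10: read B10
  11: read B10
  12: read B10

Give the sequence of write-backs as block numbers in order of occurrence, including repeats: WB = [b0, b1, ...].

WB = [9, 6]

0: W B6 -> L2 miss  d=D]
1: W B6 -> L2 hit  d=D]
2: W B6 -> L2 hit  d=D]
3: R B6 -> L2 hit  d=D]
4: R B6 -> L2 hit  d=D]
5: W B4 -> L0 miss  d=D]
6: W B9 -> L1 miss  d=D]
7: R B1 -> L1 miss wb->B9  d=-]
8: W B6 -> L2 hit  d=D]
9: R B2 -> L2 miss wb->B6  d=-]
10: R B10 -> L2 miss  d=-]
11: R B10 -> L2 hit  d=-]
12: R B10 -> L2 hit  d=-]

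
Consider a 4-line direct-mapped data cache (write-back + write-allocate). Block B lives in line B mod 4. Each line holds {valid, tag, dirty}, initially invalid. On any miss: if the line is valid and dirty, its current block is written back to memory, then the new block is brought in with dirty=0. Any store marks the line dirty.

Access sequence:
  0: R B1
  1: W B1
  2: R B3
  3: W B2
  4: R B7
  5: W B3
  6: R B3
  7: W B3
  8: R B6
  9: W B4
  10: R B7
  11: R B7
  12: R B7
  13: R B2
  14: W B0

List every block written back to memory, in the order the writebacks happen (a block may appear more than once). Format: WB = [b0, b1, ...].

  0 | R B1 → L1 miss [-]
  1 | W B1 → L1 hit [D]
  2 | R B3 → L3 miss [-]
  3 | W B2 → L2 miss [D]
  4 | R B7 → L3 miss [-]
  5 | W B3 → L3 miss [D]
  6 | R B3 → L3 hit [D]
  7 | W B3 → L3 hit [D]
  8 | R B6 → L2 miss wb→B2 [-]
  9 | W B4 → L0 miss [D]
  10 | R B7 → L3 miss wb→B3 [-]
  11 | R B7 → L3 hit [-]
  12 | R B7 → L3 hit [-]
  13 | R B2 → L2 miss [-]
  14 | W B0 → L0 miss wb→B4 [D]

WB = [2, 3, 4]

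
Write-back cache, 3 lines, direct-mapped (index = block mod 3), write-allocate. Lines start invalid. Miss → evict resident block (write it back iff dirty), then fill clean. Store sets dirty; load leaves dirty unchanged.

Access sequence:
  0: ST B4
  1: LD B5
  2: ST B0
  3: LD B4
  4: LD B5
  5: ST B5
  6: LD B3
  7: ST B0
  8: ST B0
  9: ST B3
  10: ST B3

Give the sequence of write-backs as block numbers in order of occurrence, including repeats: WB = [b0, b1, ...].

WB = [0, 0]

0: W B4 -> L1 miss  d=D]
1: R B5 -> L2 miss  d=-]
2: W B0 -> L0 miss  d=D]
3: R B4 -> L1 hit  d=D]
4: R B5 -> L2 hit  d=-]
5: W B5 -> L2 hit  d=D]
6: R B3 -> L0 miss wb->B0  d=-]
7: W B0 -> L0 miss  d=D]
8: W B0 -> L0 hit  d=D]
9: W B3 -> L0 miss wb->B0  d=D]
10: W B3 -> L0 hit  d=D]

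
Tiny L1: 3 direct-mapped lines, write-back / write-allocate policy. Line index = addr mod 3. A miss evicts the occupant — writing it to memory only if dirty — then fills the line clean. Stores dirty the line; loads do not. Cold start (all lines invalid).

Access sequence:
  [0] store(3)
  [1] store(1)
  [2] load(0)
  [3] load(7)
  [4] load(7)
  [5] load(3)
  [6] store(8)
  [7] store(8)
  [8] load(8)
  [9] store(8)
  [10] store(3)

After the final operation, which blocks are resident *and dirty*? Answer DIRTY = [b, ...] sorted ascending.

0: W B3 → L0 miss [D]
1: W B1 → L1 miss [D]
2: R B0 → L0 miss wb→B3 [-]
3: R B7 → L1 miss wb→B1 [-]
4: R B7 → L1 hit [-]
5: R B3 → L0 miss [-]
6: W B8 → L2 miss [D]
7: W B8 → L2 hit [D]
8: R B8 → L2 hit [D]
9: W B8 → L2 hit [D]
10: W B3 → L0 hit [D]

DIRTY = [3, 8]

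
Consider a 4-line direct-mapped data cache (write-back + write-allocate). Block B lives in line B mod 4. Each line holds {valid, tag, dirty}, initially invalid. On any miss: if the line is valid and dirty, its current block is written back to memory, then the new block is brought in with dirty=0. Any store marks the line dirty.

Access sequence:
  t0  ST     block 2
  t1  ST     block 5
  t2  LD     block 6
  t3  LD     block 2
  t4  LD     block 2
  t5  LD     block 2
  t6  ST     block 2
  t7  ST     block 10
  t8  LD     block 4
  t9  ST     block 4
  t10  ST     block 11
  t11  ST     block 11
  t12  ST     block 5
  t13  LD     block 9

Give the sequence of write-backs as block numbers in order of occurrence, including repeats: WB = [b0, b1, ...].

WB = [2, 2, 5]

  0 | W B2 → L2 miss [D]
  1 | W B5 → L1 miss [D]
  2 | R B6 → L2 miss wb→B2 [-]
  3 | R B2 → L2 miss [-]
  4 | R B2 → L2 hit [-]
  5 | R B2 → L2 hit [-]
  6 | W B2 → L2 hit [D]
  7 | W B10 → L2 miss wb→B2 [D]
  8 | R B4 → L0 miss [-]
  9 | W B4 → L0 hit [D]
  10 | W B11 → L3 miss [D]
  11 | W B11 → L3 hit [D]
  12 | W B5 → L1 hit [D]
  13 | R B9 → L1 miss wb→B5 [-]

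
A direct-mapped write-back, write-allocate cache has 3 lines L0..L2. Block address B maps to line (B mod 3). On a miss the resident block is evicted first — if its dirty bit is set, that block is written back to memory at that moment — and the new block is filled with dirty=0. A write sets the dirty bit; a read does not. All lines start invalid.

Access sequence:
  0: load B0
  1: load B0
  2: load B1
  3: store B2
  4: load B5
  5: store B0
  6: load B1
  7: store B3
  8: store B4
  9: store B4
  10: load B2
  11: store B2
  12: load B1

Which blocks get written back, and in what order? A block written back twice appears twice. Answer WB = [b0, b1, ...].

0: R B0 → L0 miss [-]
1: R B0 → L0 hit [-]
2: R B1 → L1 miss [-]
3: W B2 → L2 miss [D]
4: R B5 → L2 miss wb→B2 [-]
5: W B0 → L0 hit [D]
6: R B1 → L1 hit [-]
7: W B3 → L0 miss wb→B0 [D]
8: W B4 → L1 miss [D]
9: W B4 → L1 hit [D]
10: R B2 → L2 miss [-]
11: W B2 → L2 hit [D]
12: R B1 → L1 miss wb→B4 [-]

WB = [2, 0, 4]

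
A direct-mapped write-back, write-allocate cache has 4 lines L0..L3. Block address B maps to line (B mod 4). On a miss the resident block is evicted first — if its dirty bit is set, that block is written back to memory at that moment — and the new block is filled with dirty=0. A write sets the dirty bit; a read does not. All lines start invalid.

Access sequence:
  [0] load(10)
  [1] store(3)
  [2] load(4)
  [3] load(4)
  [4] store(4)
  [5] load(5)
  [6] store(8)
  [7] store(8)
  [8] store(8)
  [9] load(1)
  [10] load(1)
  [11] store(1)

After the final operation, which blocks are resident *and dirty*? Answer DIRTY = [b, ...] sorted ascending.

  0 | R B10 → L2 miss [-]
  1 | W B3 → L3 miss [D]
  2 | R B4 → L0 miss [-]
  3 | R B4 → L0 hit [-]
  4 | W B4 → L0 hit [D]
  5 | R B5 → L1 miss [-]
  6 | W B8 → L0 miss wb→B4 [D]
  7 | W B8 → L0 hit [D]
  8 | W B8 → L0 hit [D]
  9 | R B1 → L1 miss [-]
  10 | R B1 → L1 hit [-]
  11 | W B1 → L1 hit [D]

DIRTY = [1, 3, 8]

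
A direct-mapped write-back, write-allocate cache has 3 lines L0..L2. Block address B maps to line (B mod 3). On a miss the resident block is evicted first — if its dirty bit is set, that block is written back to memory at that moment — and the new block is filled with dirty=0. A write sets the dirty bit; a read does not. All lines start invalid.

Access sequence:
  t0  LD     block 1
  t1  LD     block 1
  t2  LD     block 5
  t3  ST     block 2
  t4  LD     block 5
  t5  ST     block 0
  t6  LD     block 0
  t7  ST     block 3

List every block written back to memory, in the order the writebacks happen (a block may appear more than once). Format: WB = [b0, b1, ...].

0: R B1 -> L1 miss  d=-]
1: R B1 -> L1 hit  d=-]
2: R B5 -> L2 miss  d=-]
3: W B2 -> L2 miss  d=D]
4: R B5 -> L2 miss wb->B2  d=-]
5: W B0 -> L0 miss  d=D]
6: R B0 -> L0 hit  d=D]
7: W B3 -> L0 miss wb->B0  d=D]

WB = [2, 0]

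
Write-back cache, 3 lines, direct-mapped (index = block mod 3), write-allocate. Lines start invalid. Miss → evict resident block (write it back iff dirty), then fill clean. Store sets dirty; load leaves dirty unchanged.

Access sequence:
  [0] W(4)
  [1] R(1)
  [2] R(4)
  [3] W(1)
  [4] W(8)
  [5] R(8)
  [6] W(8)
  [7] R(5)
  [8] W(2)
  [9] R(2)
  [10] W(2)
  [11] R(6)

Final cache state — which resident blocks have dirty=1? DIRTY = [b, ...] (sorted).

0: W B4 -> L1 miss  d=D]
1: R B1 -> L1 miss wb->B4  d=-]
2: R B4 -> L1 miss  d=-]
3: W B1 -> L1 miss  d=D]
4: W B8 -> L2 miss  d=D]
5: R B8 -> L2 hit  d=D]
6: W B8 -> L2 hit  d=D]
7: R B5 -> L2 miss wb->B8  d=-]
8: W B2 -> L2 miss  d=D]
9: R B2 -> L2 hit  d=D]
10: W B2 -> L2 hit  d=D]
11: R B6 -> L0 miss  d=-]

DIRTY = [1, 2]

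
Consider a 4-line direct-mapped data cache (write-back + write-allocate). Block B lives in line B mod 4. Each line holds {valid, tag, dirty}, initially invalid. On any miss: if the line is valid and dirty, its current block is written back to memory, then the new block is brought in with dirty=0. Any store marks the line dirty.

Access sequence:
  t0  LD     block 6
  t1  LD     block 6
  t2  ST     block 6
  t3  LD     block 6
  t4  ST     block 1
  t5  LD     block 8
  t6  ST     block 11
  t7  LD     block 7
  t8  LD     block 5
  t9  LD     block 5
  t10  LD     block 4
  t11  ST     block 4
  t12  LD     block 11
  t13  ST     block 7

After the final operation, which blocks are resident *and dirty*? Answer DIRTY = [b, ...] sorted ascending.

DIRTY = [4, 6, 7]

0: R B6 -> L2 miss  d=-]
1: R B6 -> L2 hit  d=-]
2: W B6 -> L2 hit  d=D]
3: R B6 -> L2 hit  d=D]
4: W B1 -> L1 miss  d=D]
5: R B8 -> L0 miss  d=-]
6: W B11 -> L3 miss  d=D]
7: R B7 -> L3 miss wb->B11  d=-]
8: R B5 -> L1 miss wb->B1  d=-]
9: R B5 -> L1 hit  d=-]
10: R B4 -> L0 miss  d=-]
11: W B4 -> L0 hit  d=D]
12: R B11 -> L3 miss  d=-]
13: W B7 -> L3 miss  d=D]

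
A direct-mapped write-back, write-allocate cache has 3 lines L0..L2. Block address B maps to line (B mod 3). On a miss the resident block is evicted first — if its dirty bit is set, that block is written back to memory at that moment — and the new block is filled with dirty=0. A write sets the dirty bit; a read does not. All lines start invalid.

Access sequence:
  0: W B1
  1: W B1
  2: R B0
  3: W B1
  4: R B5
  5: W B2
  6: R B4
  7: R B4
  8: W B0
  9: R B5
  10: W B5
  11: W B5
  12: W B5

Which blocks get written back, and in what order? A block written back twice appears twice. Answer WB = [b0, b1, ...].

  0 | W B1 → L1 miss [D]
  1 | W B1 → L1 hit [D]
  2 | R B0 → L0 miss [-]
  3 | W B1 → L1 hit [D]
  4 | R B5 → L2 miss [-]
  5 | W B2 → L2 miss [D]
  6 | R B4 → L1 miss wb→B1 [-]
  7 | R B4 → L1 hit [-]
  8 | W B0 → L0 hit [D]
  9 | R B5 → L2 miss wb→B2 [-]
  10 | W B5 → L2 hit [D]
  11 | W B5 → L2 hit [D]
  12 | W B5 → L2 hit [D]

WB = [1, 2]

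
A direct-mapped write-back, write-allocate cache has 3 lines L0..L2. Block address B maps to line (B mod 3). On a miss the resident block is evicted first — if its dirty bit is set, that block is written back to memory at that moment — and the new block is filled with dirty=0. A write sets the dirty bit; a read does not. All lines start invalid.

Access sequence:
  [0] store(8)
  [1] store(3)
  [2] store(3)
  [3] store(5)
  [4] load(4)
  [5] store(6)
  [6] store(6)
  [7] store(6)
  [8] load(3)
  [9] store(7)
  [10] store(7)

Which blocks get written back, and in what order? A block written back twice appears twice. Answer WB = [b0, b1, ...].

0: W B8 -> L2 miss  d=D]
1: W B3 -> L0 miss  d=D]
2: W B3 -> L0 hit  d=D]
3: W B5 -> L2 miss wb->B8  d=D]
4: R B4 -> L1 miss  d=-]
5: W B6 -> L0 miss wb->B3  d=D]
6: W B6 -> L0 hit  d=D]
7: W B6 -> L0 hit  d=D]
8: R B3 -> L0 miss wb->B6  d=-]
9: W B7 -> L1 miss  d=D]
10: W B7 -> L1 hit  d=D]

WB = [8, 3, 6]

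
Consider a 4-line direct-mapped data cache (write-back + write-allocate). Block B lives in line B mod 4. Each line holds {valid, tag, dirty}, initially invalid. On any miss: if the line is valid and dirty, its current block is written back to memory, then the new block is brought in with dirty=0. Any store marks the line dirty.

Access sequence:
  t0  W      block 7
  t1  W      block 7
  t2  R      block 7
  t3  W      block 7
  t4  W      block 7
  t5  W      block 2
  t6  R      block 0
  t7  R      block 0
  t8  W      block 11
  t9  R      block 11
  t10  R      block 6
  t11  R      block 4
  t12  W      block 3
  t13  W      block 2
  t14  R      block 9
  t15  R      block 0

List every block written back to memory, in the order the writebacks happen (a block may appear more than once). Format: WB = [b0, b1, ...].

WB = [7, 2, 11]

0: W B7 -> L3 miss  d=D]
1: W B7 -> L3 hit  d=D]
2: R B7 -> L3 hit  d=D]
3: W B7 -> L3 hit  d=D]
4: W B7 -> L3 hit  d=D]
5: W B2 -> L2 miss  d=D]
6: R B0 -> L0 miss  d=-]
7: R B0 -> L0 hit  d=-]
8: W B11 -> L3 miss wb->B7  d=D]
9: R B11 -> L3 hit  d=D]
10: R B6 -> L2 miss wb->B2  d=-]
11: R B4 -> L0 miss  d=-]
12: W B3 -> L3 miss wb->B11  d=D]
13: W B2 -> L2 miss  d=D]
14: R B9 -> L1 miss  d=-]
15: R B0 -> L0 miss  d=-]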